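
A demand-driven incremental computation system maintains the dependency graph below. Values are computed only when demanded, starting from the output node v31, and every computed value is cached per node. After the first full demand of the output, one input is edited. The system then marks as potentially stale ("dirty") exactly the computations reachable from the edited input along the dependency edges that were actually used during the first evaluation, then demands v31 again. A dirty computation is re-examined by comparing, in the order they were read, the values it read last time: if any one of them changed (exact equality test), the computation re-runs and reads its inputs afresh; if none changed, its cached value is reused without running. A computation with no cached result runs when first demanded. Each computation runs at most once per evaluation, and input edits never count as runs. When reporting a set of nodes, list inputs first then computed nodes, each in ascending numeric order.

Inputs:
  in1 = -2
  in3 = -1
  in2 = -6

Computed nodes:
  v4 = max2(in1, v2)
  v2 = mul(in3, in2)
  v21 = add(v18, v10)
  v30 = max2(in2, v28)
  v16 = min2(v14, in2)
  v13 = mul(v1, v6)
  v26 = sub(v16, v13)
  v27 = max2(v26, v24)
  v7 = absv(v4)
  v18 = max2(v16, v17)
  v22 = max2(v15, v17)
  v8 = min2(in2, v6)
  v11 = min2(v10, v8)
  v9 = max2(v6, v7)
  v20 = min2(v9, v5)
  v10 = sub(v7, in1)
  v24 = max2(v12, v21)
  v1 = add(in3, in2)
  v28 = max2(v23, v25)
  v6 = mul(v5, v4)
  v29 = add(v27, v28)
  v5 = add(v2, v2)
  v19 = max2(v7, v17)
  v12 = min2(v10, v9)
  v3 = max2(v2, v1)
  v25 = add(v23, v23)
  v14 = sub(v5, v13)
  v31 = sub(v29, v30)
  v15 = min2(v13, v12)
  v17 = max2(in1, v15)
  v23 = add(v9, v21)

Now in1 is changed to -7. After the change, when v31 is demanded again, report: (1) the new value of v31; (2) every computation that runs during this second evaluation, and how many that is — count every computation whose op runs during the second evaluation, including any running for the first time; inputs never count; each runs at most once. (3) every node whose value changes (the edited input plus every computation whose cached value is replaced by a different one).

New value of v31: 498.
Computations that run: v4, v10, v12, v15, v17, v18, v21, v23, v24, v25, v27, v28, v29, v30, v31 — 15 in total.
Values that change: in1, v10, v12, v17, v18, v21, v23, v24, v25, v28, v29, v30.
Key observation: the cutoff stops propagation at v6 — its inputs' values are unchanged, so it reuses its cache.

First evaluation (everything demanded from the output):
  v1 = add(-1, -6) = -7
  v2 = mul(-1, -6) = 6
  v4 = max2(-2, 6) = 6
  v5 = add(6, 6) = 12
  v6 = mul(12, 6) = 72
  v7 = absv(6) = 6
  v9 = max2(72, 6) = 72
  v10 = sub(6, -2) = 8
  v12 = min2(8, 72) = 8
  v13 = mul(-7, 72) = -504
  v14 = sub(12, -504) = 516
  v15 = min2(-504, 8) = -504
  v16 = min2(516, -6) = -6
  v17 = max2(-2, -504) = -2
  v18 = max2(-6, -2) = -2
  v21 = add(-2, 8) = 6
  v23 = add(72, 6) = 78
  v24 = max2(8, 6) = 8
  v25 = add(78, 78) = 156
  v26 = sub(-6, -504) = 498
  v27 = max2(498, 8) = 498
  v28 = max2(78, 156) = 156
  v29 = add(498, 156) = 654
  v30 = max2(-6, 156) = 156
  v31 = sub(654, 156) = 498

Propagation after the edit:
  v4: runs — in1 -2->-7; result 6 (same value as before).
  v6: checked — values it read are unchanged (v5 unchanged, v4 unchanged); reused cached 72 without running.
  v7: checked — values it read are unchanged (v4 unchanged); reused cached 6 without running.
  v9: checked — values it read are unchanged (v6 unchanged, v7 unchanged); reused cached 72 without running.
  v10: runs — in1 -2->-7; result 13.
  v12: runs — v10 8->13; result 13.
  v13: checked — values it read are unchanged (v1 unchanged, v6 unchanged); reused cached -504 without running.
  v14: checked — values it read are unchanged (v5 unchanged, v13 unchanged); reused cached 516 without running.
  v15: runs — v12 8->13; result -504 (same value as before).
  v16: checked — values it read are unchanged (v14 unchanged, in2 unchanged); reused cached -6 without running.
  v17: runs — in1 -2->-7; result -7.
  v18: runs — v17 -2->-7; result -6.
  v21: runs — v18 -2->-6; v10 8->13; result 7.
  v23: runs — v21 6->7; result 79.
  v24: runs — v12 8->13; v21 6->7; result 13.
  v25: runs — v23 78->79; v23 78->79; result 158.
  v26: checked — values it read are unchanged (v16 unchanged, v13 unchanged); reused cached 498 without running.
  v27: runs — v24 8->13; result 498 (same value as before).
  v28: runs — v23 78->79; v25 156->158; result 158.
  v29: runs — v28 156->158; result 656.
  v30: runs — v28 156->158; result 158.
  v31: runs — v29 654->656; v30 156->158; result 498 (same value as before).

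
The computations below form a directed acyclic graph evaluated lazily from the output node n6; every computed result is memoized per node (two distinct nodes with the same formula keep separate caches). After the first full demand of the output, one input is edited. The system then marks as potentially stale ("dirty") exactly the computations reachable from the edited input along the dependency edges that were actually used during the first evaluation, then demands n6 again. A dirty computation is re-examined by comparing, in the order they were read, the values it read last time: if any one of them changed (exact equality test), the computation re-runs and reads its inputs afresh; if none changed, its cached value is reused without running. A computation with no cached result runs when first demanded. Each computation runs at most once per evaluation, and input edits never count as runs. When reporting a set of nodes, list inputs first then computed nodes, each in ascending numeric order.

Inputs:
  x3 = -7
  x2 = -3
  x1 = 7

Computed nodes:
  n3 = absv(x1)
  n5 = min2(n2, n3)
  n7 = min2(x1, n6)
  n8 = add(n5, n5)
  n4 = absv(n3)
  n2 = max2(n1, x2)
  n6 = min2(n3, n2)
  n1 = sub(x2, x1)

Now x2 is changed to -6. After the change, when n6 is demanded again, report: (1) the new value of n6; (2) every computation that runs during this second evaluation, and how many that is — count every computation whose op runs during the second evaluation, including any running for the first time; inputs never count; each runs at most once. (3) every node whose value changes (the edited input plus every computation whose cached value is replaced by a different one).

Demanding n6 again yields -6.
3 computations run: n1, n2, n6.
The nodes whose values change: x2, n1, n2, n6.

First demand of the output computes:
  n1 = sub(-3, 7) = -10
  n2 = max2(-10, -3) = -3
  n3 = absv(7) = 7
  n6 = min2(7, -3) = -3

After the edit, cleaning proceeds:
  n1: a read changed (x2 -3->-6) — executes, giving -13.
  n2: a read changed (n1 -10->-13; x2 -3->-6) — executes, giving -6.
  n6: a read changed (n2 -3->-6) — executes, giving -6.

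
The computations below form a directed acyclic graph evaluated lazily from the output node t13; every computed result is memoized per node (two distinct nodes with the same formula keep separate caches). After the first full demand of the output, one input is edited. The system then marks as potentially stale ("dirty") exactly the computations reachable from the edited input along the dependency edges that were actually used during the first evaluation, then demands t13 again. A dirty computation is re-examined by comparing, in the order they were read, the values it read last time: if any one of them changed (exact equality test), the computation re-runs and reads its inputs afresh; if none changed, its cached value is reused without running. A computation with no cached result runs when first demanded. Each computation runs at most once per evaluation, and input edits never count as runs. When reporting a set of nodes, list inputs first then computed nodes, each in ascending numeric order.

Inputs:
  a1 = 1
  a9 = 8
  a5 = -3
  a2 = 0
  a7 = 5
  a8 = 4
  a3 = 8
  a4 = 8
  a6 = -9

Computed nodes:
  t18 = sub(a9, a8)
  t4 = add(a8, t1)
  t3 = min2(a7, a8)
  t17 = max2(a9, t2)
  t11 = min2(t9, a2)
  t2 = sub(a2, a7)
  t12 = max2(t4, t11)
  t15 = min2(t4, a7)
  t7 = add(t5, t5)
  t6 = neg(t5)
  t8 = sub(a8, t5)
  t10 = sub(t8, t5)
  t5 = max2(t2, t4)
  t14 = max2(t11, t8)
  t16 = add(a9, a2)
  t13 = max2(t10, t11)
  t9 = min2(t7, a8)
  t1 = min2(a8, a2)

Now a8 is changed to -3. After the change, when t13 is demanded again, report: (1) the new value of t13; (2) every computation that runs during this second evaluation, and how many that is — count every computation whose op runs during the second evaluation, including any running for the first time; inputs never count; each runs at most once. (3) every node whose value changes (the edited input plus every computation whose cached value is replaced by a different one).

First demand of the output computes:
  t1 = min2(4, 0) = 0
  t2 = sub(0, 5) = -5
  t4 = add(4, 0) = 4
  t5 = max2(-5, 4) = 4
  t7 = add(4, 4) = 8
  t8 = sub(4, 4) = 0
  t9 = min2(8, 4) = 4
  t10 = sub(0, 4) = -4
  t11 = min2(4, 0) = 0
  t13 = max2(-4, 0) = 0

After the edit, cleaning proceeds:
  t1: a read changed (a8 4->-3) — executes, giving -3.
  t4: a read changed (a8 4->-3; t1 0->-3) — executes, giving -6.
  t5: a read changed (t4 4->-6) — executes, giving -5.
  t7: a read changed (t5 4->-5; t5 4->-5) — executes, giving -10.
  t8: a read changed (a8 4->-3; t5 4->-5) — executes, giving 2.
  t9: a read changed (t7 8->-10; a8 4->-3) — executes, giving -10.
  t10: a read changed (t8 0->2; t5 4->-5) — executes, giving 7.
  t11: a read changed (t9 4->-10) — executes, giving -10.
  t13: a read changed (t10 -4->7; t11 0->-10) — executes, giving 7.

Demanding t13 again yields 7.
9 computations run: t1, t4, t5, t7, t8, t9, t10, t11, t13.
The nodes whose values change: a8, t1, t4, t5, t7, t8, t9, t10, t11, t13.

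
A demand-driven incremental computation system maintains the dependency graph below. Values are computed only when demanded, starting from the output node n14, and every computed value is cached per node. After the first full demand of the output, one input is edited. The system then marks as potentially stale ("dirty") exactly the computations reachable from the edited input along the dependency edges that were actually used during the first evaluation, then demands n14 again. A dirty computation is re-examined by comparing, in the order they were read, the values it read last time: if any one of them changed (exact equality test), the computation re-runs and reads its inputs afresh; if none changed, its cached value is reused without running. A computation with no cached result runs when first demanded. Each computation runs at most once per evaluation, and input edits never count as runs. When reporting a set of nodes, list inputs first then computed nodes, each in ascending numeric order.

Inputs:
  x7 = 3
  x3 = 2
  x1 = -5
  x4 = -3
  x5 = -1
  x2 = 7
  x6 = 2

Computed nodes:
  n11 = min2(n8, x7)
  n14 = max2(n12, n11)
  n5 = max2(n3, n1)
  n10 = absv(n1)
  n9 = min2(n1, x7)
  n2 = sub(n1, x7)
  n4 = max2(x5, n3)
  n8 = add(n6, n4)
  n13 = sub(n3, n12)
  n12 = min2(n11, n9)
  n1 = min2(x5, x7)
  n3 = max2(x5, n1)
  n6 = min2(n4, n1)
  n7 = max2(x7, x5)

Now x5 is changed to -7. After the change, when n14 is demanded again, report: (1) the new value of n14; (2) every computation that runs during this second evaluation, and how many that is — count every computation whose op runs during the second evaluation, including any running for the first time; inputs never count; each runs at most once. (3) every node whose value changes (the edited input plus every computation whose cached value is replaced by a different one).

First evaluation (everything demanded from the output):
  n1 = min2(-1, 3) = -1
  n3 = max2(-1, -1) = -1
  n4 = max2(-1, -1) = -1
  n6 = min2(-1, -1) = -1
  n8 = add(-1, -1) = -2
  n9 = min2(-1, 3) = -1
  n11 = min2(-2, 3) = -2
  n12 = min2(-2, -1) = -2
  n14 = max2(-2, -2) = -2

Propagation after the edit:
  n1: runs — x5 -1->-7; result -7.
  n3: runs — x5 -1->-7; n1 -1->-7; result -7.
  n4: runs — x5 -1->-7; n3 -1->-7; result -7.
  n6: runs — n4 -1->-7; n1 -1->-7; result -7.
  n8: runs — n6 -1->-7; n4 -1->-7; result -14.
  n9: runs — n1 -1->-7; result -7.
  n11: runs — n8 -2->-14; result -14.
  n12: runs — n11 -2->-14; n9 -1->-7; result -14.
  n14: runs — n12 -2->-14; n11 -2->-14; result -14.

New value of n14: -14.
Computations that run: n1, n3, n4, n6, n8, n9, n11, n12, n14 — 9 in total.
Values that change: x5, n1, n3, n4, n6, n8, n9, n11, n12, n14.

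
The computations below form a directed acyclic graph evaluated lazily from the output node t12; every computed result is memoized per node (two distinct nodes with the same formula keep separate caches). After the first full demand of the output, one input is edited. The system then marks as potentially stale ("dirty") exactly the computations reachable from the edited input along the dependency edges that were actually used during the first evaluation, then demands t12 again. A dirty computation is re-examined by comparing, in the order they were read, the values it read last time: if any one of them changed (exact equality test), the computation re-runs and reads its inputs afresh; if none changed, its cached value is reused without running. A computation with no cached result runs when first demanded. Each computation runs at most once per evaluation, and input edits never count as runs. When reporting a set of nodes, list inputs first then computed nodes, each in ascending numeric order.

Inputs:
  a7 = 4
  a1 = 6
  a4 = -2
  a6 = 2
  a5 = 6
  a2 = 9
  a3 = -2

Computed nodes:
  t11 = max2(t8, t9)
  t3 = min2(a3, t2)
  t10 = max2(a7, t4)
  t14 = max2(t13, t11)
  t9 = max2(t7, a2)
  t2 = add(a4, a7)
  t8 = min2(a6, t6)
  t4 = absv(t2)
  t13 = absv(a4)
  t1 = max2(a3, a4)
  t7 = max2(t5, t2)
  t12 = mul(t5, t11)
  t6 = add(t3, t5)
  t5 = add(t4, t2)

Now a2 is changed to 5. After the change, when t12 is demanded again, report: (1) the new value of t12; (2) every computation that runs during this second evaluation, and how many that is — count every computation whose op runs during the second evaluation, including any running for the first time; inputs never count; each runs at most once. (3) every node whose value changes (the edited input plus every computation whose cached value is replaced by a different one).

Demanding t12 again yields 20.
3 computations run: t9, t11, t12.
The nodes whose values change: a2, t9, t11, t12.

First demand of the output computes:
  t2 = add(-2, 4) = 2
  t3 = min2(-2, 2) = -2
  t4 = absv(2) = 2
  t5 = add(2, 2) = 4
  t6 = add(-2, 4) = 2
  t7 = max2(4, 2) = 4
  t8 = min2(2, 2) = 2
  t9 = max2(4, 9) = 9
  t11 = max2(2, 9) = 9
  t12 = mul(4, 9) = 36

After the edit, cleaning proceeds:
  t9: a read changed (a2 9->5) — executes, giving 5.
  t11: a read changed (t9 9->5) — executes, giving 5.
  t12: a read changed (t11 9->5) — executes, giving 20.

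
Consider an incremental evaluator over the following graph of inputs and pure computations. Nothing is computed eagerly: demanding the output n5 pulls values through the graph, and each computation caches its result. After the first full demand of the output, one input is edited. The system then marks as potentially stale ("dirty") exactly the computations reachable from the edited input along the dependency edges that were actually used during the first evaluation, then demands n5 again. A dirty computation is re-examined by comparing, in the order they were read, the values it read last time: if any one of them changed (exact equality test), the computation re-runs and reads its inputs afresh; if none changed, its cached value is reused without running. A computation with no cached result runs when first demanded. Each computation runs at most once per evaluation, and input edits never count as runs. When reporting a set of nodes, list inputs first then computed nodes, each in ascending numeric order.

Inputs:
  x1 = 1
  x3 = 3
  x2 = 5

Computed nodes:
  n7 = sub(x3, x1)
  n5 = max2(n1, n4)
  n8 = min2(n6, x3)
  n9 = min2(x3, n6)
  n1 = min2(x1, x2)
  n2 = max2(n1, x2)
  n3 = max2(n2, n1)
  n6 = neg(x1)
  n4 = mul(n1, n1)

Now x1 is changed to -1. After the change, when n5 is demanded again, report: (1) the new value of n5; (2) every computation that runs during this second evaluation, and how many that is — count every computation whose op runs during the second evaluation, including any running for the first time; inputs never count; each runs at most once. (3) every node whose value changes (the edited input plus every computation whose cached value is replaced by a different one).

n5 now evaluates to 1.
Run set: n1, n4, n5 (3 run).
Changed values: x1, n1.

Initial pass — values computed on the first demand:
  n1 = min2(1, 5) = 1
  n4 = mul(1, 1) = 1
  n5 = max2(1, 1) = 1

Second demand — change propagation:
  n1: re-runs because x1 1->-1; new result -1.
  n4: re-runs because n1 1->-1; n1 1->-1; new result 1 (unchanged).
  n5: re-runs because n1 1->-1; new result 1 (unchanged).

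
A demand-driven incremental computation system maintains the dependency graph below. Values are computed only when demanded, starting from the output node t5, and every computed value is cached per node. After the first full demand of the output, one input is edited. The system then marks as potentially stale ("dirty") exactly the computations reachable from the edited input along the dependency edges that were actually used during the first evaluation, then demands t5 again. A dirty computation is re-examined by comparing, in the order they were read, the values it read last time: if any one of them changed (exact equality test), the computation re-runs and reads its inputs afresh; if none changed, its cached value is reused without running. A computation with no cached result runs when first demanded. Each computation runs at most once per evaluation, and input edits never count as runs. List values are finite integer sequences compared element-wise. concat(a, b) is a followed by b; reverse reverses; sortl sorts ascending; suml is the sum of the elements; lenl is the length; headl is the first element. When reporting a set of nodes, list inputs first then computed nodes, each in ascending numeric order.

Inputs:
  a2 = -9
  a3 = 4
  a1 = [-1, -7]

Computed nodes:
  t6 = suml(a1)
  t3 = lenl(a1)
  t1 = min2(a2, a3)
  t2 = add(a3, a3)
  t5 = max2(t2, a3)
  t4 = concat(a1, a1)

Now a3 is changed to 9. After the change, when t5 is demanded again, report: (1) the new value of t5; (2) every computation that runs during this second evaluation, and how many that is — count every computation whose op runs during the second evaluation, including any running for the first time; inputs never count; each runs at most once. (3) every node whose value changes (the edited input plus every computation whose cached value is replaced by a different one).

New value of t5: 18.
Computations that run: t2, t5 — 2 in total.
Values that change: a3, t2, t5.

First evaluation (everything demanded from the output):
  t2 = add(4, 4) = 8
  t5 = max2(8, 4) = 8

Propagation after the edit:
  t2: runs — a3 4->9; a3 4->9; result 18.
  t5: runs — t2 8->18; a3 4->9; result 18.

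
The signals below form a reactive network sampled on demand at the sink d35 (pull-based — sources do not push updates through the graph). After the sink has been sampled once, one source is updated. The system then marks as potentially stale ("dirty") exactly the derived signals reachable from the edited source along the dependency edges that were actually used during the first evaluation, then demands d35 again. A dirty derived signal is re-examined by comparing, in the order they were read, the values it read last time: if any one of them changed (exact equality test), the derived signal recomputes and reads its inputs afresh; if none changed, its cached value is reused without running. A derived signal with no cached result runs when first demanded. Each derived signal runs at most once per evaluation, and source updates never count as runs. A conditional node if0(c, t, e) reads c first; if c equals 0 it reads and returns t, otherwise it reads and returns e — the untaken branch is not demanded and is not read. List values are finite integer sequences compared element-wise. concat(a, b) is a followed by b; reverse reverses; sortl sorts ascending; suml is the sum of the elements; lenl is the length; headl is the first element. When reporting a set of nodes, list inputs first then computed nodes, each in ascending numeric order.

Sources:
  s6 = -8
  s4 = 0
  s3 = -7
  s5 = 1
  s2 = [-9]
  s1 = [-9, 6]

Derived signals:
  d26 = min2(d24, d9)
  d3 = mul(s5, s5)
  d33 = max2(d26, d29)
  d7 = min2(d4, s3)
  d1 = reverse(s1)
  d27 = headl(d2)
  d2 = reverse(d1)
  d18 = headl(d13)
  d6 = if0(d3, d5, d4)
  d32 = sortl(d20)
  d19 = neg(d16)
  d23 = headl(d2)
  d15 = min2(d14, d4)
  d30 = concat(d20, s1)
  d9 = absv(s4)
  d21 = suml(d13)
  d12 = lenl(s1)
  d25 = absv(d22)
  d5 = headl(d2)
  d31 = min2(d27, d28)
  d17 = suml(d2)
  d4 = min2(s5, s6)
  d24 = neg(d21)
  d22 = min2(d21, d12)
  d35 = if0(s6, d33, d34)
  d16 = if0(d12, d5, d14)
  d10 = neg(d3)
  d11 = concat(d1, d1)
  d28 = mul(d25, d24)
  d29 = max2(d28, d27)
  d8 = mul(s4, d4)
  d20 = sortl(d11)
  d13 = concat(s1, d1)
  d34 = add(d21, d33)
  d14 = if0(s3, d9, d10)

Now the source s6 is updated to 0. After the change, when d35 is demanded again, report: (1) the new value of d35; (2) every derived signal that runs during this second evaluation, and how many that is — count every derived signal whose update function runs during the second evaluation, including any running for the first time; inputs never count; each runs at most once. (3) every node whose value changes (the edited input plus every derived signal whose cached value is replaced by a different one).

d35 now evaluates to 36.
Run set: d35 (1 run).
Changed values: s6, d35.

Initial pass — values computed on the first demand:
  d1 = reverse([-9, 6]) = [6, -9]
  d2 = reverse([6, -9]) = [-9, 6]
  d9 = absv(0) = 0
  d12 = lenl([-9, 6]) = 2
  d13 = concat([-9, 6], [6, -9]) = [-9, 6, 6, -9]
  d21 = suml([-9, 6, 6, -9]) = -6
  d22 = min2(-6, 2) = -6
  d24 = neg(-6) = 6
  d25 = absv(-6) = 6
  d26 = min2(6, 0) = 0
  d27 = headl([-9, 6]) = -9
  d28 = mul(6, 6) = 36
  d29 = max2(36, -9) = 36
  d33 = max2(0, 36) = 36
  d34 = add(-6, 36) = 30
  d35 = if0(s6=-8 -> else branch d34) = 30

Second demand — change propagation:
  d35: re-runs because s6 -8->0; new result 36.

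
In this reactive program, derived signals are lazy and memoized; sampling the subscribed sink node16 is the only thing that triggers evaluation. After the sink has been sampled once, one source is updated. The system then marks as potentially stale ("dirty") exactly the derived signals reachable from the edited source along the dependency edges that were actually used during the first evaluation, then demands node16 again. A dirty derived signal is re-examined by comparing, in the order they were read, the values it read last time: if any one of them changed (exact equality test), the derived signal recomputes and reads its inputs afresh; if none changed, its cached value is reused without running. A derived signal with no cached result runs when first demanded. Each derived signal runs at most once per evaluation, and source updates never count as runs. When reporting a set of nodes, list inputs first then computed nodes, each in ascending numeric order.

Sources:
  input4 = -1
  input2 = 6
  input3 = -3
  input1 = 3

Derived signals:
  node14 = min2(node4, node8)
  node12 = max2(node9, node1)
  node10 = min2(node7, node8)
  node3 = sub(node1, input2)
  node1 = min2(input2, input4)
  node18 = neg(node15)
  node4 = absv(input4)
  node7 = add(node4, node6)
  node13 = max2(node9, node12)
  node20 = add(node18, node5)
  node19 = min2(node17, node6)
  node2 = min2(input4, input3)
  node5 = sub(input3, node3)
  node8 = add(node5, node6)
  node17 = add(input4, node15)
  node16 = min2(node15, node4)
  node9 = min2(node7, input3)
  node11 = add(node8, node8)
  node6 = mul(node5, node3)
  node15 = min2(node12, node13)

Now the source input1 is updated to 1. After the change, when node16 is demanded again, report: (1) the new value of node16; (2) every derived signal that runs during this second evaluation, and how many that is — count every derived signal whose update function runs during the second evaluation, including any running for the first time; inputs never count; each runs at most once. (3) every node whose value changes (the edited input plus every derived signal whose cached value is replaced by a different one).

Demanding node16 again yields -1.
0 derived signals run: none.
The nodes whose values change: input1.
Note the shortcut — nothing in the graph depends on input1 at all, so no recomputation happens.

First demand of the output computes:
  node1 = min2(6, -1) = -1
  node3 = sub(-1, 6) = -7
  node4 = absv(-1) = 1
  node5 = sub(-3, -7) = 4
  node6 = mul(4, -7) = -28
  node7 = add(1, -28) = -27
  node9 = min2(-27, -3) = -27
  node12 = max2(-27, -1) = -1
  node13 = max2(-27, -1) = -1
  node15 = min2(-1, -1) = -1
  node16 = min2(-1, 1) = -1

After the edit, cleaning proceeds:
  no node depends on input1 at all; the second demand re-runs nothing.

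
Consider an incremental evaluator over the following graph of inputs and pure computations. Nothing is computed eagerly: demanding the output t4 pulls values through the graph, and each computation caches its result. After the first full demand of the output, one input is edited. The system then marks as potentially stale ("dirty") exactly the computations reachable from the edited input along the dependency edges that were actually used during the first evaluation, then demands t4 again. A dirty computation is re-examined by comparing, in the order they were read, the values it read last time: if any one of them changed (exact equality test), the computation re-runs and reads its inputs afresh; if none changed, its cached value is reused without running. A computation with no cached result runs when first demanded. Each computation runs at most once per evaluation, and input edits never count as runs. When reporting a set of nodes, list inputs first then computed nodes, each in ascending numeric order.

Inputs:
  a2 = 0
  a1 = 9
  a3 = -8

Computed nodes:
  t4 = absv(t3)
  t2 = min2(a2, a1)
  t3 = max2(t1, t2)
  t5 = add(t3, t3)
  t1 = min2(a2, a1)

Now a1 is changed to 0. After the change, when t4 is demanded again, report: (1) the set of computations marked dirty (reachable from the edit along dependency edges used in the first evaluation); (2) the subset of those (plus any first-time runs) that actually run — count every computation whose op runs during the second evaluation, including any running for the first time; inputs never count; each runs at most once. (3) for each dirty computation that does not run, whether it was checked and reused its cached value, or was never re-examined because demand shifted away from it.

Initial pass — values computed on the first demand:
  t1 = min2(0, 9) = 0
  t2 = min2(0, 9) = 0
  t3 = max2(0, 0) = 0
  t4 = absv(0) = 0

Second demand — change propagation:
  t1: re-runs because a1 9->0; new result 0 (unchanged).
  t2: re-runs because a1 9->0; new result 0 (unchanged).
  t3: re-examined; everything it read last time is the same (t1 unchanged, t2 unchanged) — cache 0 kept, no run.
  t4: re-examined; everything it read last time is the same (t3 unchanged) — cache 0 kept, no run.

The important point: at t3 every value read last time is unchanged, so the dirty flag clears without a run.

Dirty set: t1, t2, t3, t4.
Run set: t1, t2 (2 run).
Re-examined without running (cache reused): t3, t4.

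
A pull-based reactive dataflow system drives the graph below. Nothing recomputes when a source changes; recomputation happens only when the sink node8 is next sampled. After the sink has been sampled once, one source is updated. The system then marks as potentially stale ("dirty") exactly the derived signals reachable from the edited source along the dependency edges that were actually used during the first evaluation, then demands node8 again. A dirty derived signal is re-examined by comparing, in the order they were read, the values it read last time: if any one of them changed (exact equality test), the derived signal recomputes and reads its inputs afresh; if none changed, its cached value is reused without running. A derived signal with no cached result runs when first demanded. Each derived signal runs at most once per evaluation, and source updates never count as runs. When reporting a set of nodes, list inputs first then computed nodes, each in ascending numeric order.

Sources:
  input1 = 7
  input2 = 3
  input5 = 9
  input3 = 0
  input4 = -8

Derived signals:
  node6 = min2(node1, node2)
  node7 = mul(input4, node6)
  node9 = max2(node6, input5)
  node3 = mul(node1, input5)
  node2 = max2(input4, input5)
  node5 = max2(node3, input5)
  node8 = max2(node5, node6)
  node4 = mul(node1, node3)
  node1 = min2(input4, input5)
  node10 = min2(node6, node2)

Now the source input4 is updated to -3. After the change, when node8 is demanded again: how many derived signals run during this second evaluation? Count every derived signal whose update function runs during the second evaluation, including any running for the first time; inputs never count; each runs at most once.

First evaluation (everything demanded from the output):
  node1 = min2(-8, 9) = -8
  node2 = max2(-8, 9) = 9
  node3 = mul(-8, 9) = -72
  node5 = max2(-72, 9) = 9
  node6 = min2(-8, 9) = -8
  node8 = max2(9, -8) = 9

Propagation after the edit:
  node1: runs — input4 -8->-3; result -3.
  node2: runs — input4 -8->-3; result 9 (same value as before).
  node3: runs — node1 -8->-3; result -27.
  node5: runs — node3 -72->-27; result 9 (same value as before).
  node6: runs — node1 -8->-3; result -3.
  node8: runs — node6 -8->-3; result 9 (same value as before).

Derived signals that run: node1, node2, node3, node5, node6, node8 — 6 in total.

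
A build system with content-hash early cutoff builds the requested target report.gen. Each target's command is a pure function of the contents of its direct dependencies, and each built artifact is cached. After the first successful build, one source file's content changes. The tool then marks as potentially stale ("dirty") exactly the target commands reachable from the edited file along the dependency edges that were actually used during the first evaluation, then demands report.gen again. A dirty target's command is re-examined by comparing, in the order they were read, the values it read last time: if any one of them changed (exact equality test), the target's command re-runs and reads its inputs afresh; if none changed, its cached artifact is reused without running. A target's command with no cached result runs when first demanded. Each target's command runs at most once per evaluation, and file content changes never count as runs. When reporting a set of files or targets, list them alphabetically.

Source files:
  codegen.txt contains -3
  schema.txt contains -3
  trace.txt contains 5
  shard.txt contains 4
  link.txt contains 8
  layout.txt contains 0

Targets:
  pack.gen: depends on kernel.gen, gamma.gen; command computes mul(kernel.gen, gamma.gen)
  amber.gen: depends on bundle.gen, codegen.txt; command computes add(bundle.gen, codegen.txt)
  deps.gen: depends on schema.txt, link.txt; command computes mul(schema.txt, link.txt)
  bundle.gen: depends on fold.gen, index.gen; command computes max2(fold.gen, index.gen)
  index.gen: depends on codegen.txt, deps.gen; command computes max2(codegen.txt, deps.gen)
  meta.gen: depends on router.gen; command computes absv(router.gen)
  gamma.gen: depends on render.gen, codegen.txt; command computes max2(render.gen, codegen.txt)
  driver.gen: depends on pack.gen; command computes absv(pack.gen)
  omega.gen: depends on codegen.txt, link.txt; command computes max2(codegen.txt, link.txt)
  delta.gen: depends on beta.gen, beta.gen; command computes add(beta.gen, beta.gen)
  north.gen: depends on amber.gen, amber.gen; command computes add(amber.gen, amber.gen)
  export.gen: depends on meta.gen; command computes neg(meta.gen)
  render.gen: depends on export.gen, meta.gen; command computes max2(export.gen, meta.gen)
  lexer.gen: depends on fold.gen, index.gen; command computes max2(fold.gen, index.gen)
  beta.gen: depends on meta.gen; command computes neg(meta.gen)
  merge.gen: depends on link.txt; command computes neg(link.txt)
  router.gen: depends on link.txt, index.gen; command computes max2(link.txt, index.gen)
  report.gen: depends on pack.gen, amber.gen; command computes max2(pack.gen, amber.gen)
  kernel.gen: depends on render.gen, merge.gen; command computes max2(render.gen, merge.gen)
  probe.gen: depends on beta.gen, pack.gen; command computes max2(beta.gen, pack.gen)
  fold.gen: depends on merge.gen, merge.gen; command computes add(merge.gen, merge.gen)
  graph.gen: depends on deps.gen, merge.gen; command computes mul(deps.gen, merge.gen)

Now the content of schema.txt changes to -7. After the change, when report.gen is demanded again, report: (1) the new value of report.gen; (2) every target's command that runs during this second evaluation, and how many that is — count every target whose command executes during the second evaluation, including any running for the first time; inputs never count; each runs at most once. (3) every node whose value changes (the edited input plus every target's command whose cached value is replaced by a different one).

New value of report.gen: 64.
Target commands that run: deps.gen, index.gen — 2 in total.
Values that change: deps.gen, schema.txt.
Key observation: the change is absorbed at index.gen — it re-runs but produces the same value, and the output's value is unchanged.

First evaluation (everything demanded from the output):
  deps.gen = mul(-3, 8) = -24
  index.gen = max2(-3, -24) = -3
  merge.gen = neg(8) = -8
  fold.gen = add(-8, -8) = -16
  bundle.gen = max2(-16, -3) = -3
  amber.gen = add(-3, -3) = -6
  router.gen = max2(8, -3) = 8
  meta.gen = absv(8) = 8
  export.gen = neg(8) = -8
  render.gen = max2(-8, 8) = 8
  gamma.gen = max2(8, -3) = 8
  kernel.gen = max2(8, -8) = 8
  pack.gen = mul(8, 8) = 64
  report.gen = max2(64, -6) = 64

Propagation after the edit:
  deps.gen: runs — schema.txt -3->-7; result -56.
  index.gen: runs — deps.gen -24->-56; result -3 (same value as before).
  bundle.gen: checked — values it read are unchanged (fold.gen unchanged, index.gen unchanged); reused cached -3 without running.
  amber.gen: checked — values it read are unchanged (bundle.gen unchanged, codegen.txt unchanged); reused cached -6 without running.
  router.gen: checked — values it read are unchanged (link.txt unchanged, index.gen unchanged); reused cached 8 without running.
  meta.gen: checked — values it read are unchanged (router.gen unchanged); reused cached 8 without running.
  export.gen: checked — values it read are unchanged (meta.gen unchanged); reused cached -8 without running.
  render.gen: checked — values it read are unchanged (export.gen unchanged, meta.gen unchanged); reused cached 8 without running.
  gamma.gen: checked — values it read are unchanged (render.gen unchanged, codegen.txt unchanged); reused cached 8 without running.
  kernel.gen: checked — values it read are unchanged (render.gen unchanged, merge.gen unchanged); reused cached 8 without running.
  pack.gen: checked — values it read are unchanged (kernel.gen unchanged, gamma.gen unchanged); reused cached 64 without running.
  report.gen: checked — values it read are unchanged (pack.gen unchanged, amber.gen unchanged); reused cached 64 without running.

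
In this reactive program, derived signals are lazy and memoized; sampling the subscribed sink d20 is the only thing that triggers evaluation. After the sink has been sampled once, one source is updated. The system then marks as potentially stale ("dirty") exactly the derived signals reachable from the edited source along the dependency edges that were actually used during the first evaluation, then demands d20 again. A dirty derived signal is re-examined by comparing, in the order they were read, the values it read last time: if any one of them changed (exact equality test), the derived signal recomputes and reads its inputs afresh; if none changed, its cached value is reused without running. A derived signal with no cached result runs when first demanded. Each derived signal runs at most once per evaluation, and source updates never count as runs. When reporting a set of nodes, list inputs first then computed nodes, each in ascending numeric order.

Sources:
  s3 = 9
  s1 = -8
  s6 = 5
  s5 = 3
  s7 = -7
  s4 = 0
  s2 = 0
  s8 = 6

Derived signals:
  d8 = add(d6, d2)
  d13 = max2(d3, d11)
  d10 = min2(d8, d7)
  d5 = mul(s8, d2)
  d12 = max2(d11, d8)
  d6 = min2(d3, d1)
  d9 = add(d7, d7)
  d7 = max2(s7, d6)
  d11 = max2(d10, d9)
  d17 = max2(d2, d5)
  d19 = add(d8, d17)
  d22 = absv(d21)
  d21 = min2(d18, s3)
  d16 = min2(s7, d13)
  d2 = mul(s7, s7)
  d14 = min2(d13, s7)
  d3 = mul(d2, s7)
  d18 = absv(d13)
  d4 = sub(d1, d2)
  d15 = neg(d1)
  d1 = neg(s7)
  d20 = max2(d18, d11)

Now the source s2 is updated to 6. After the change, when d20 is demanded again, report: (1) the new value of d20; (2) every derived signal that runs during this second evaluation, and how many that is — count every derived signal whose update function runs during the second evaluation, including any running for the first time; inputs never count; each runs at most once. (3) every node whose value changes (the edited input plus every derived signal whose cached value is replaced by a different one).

First demand of the output computes:
  d1 = neg(-7) = 7
  d2 = mul(-7, -7) = 49
  d3 = mul(49, -7) = -343
  d6 = min2(-343, 7) = -343
  d7 = max2(-7, -343) = -7
  d8 = add(-343, 49) = -294
  d9 = add(-7, -7) = -14
  d10 = min2(-294, -7) = -294
  d11 = max2(-294, -14) = -14
  d13 = max2(-343, -14) = -14
  d18 = absv(-14) = 14
  d20 = max2(14, -14) = 14

After the edit, cleaning proceeds:
  no node depends on s2 at all; the second demand re-runs nothing.

Note the shortcut — nothing in the graph depends on s2 at all, so no recomputation happens.

Demanding d20 again yields 14.
0 derived signals run: none.
The nodes whose values change: s2.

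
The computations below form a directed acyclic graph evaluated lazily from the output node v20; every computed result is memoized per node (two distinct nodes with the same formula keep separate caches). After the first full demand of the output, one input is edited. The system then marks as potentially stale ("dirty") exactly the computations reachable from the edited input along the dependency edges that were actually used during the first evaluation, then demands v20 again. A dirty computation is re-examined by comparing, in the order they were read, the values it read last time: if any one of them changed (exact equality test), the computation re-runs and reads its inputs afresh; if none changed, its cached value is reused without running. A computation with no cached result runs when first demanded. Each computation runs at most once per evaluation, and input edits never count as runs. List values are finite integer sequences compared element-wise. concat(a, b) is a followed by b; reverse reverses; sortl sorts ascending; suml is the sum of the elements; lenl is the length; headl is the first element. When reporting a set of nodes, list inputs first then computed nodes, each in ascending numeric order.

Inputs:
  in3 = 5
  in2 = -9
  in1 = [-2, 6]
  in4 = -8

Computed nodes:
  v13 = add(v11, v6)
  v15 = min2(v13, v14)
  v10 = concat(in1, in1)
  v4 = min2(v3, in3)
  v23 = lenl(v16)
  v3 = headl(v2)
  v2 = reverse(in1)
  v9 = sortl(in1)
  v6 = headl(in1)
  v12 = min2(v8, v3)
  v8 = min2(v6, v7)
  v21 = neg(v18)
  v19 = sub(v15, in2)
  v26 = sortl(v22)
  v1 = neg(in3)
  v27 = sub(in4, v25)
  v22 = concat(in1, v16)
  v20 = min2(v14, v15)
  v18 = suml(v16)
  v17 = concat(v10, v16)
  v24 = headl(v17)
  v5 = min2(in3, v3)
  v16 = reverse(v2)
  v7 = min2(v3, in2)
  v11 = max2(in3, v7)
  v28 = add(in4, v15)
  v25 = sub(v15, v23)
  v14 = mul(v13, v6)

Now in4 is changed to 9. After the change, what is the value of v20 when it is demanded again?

Demanding v20 again yields -6.
Note the shortcut — in4 feeds only undemanded nodes, so no recomputation happens.

First demand of the output computes:
  v2 = reverse([-2, 6]) = [6, -2]
  v3 = headl([6, -2]) = 6
  v6 = headl([-2, 6]) = -2
  v7 = min2(6, -9) = -9
  v11 = max2(5, -9) = 5
  v13 = add(5, -2) = 3
  v14 = mul(3, -2) = -6
  v15 = min2(3, -6) = -6
  v20 = min2(-6, -6) = -6

After the edit, cleaning proceeds:
  in4 only reaches undemanded nodes; the second demand re-runs nothing.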